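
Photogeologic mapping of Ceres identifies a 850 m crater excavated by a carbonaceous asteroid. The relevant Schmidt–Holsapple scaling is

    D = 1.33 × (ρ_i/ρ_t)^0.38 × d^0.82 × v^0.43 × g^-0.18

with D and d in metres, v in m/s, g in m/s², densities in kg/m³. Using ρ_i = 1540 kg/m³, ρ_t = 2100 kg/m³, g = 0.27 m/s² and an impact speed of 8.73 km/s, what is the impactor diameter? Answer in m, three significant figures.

Rearranging for d: d = [D / (1.33 · (1540/2100)^0.38 · 8730^0.43 · 0.27^-0.18)]^(1/0.82).
(1540/2100)^0.38 = 0.8888
8730^0.43 = 49.50
0.27^-0.18 = 1.266
Denominator = 1.33 × 0.8888 × 49.50 × 1.266 = 74.08
D / 74.08 = 850 / 74.08 = 11.47
d = 11.47^(1/0.82) = 11.47^1.2195 = 19.59 m

d ≈ 19.6 m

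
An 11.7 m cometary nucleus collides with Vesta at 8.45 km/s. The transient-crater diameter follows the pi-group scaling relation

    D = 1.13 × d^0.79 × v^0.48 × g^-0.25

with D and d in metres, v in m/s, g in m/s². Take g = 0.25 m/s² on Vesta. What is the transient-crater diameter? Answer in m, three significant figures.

In SI units: v = 8450 m/s.
d^0.79 = 11.7^0.79 = 6.980
v^0.48 = 8450^0.48 = 76.72
g^-0.25 = 0.25^-0.25 = 1.414
D = 1.13 × 6.980 × 76.72 × 1.414 = 855.6 m

D ≈ 856 m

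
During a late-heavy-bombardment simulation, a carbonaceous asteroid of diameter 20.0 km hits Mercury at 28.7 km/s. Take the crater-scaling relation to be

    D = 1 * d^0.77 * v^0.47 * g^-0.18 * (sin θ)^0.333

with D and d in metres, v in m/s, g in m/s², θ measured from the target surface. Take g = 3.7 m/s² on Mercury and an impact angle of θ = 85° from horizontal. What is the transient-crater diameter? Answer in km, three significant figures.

In SI units: d = 20000 m, v = 28700 m/s.
d^0.77 = 20000^0.77 = 2050
v^0.47 = 28700^0.47 = 124.5
g^-0.18 = 3.7^-0.18 = 0.7902
(sin 85°)^0.333 = 0.9962^0.333 = 0.9987
D = 1 × 2050 × 124.5 × 0.7902 × 0.9987 = 2.014 × 10^5 m
   = 201.4 km

D ≈ 201 km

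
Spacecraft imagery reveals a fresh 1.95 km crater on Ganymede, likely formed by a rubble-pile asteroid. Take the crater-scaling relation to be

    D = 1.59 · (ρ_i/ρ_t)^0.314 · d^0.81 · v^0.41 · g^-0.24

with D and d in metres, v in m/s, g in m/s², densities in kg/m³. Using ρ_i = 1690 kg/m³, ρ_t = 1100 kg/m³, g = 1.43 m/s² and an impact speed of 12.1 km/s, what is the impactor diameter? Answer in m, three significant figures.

Rearranging for d: d = [D / (1.59 · (1690/1100)^0.314 · 12100^0.41 · 1.43^-0.24)]^(1/0.81).
D = 1950 m.
(1690/1100)^0.314 = 1.144
12100^0.41 = 47.20
1.43^-0.24 = 0.9177
Denominator = 1.59 × 1.144 × 47.20 × 0.9177 = 78.79
D / 78.79 = 1950 / 78.79 = 24.75
d = 24.75^(1/0.81) = 24.75^1.2346 = 52.54 m

d ≈ 52.5 m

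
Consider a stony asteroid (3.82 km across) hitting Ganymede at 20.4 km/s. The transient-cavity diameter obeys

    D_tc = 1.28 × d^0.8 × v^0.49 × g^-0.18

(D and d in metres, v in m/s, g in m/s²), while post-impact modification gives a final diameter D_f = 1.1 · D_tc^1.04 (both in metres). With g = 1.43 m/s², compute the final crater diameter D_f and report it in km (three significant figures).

D_f ≈ 200 km

In SI: d = 3820 m, v = 20400 m/s.
d^0.8 = 3820^0.8 = 733.9
v^0.49 = 20400^0.49 = 129.3
g^-0.18 = 1.43^-0.18 = 0.9376
D_tc = 1.28 × 733.9 × 129.3 × 0.9376 = 1.139 × 10^5 m
D_f = 1.1 × (1.139 × 10^5)^1.04 = 1.996 × 10^5 m
     = 199.6 km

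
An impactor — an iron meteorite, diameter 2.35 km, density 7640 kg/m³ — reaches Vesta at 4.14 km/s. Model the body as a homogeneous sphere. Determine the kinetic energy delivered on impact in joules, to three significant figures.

E ≈ 4.45 × 10^20 J

d = 2350 m; v = 4140 m/s.
Mass m = (π/6) ρ d³ = (π/6) × 7640 × (2350)³ = 5.192 × 10^13 kg
E = ½ m v² = 0.5 × 5.192 × 10^13 × (4140)² = 4.449 × 10^20 J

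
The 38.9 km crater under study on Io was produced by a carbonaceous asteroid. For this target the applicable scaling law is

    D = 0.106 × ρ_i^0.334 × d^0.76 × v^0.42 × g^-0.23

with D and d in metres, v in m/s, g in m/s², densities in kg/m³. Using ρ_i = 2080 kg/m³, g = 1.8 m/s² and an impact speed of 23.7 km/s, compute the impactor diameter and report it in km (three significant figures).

d ≈ 3.34 km

Rearranging for d: d = [D / (0.106 · 2080^0.334 · 23700^0.42 · 1.8^-0.23)]^(1/0.76).
D = 38900 m.
2080^0.334 = 12.83
23700^0.42 = 68.77
1.8^-0.23 = 0.8735
Denominator = 0.106 × 12.83 × 68.77 × 0.8735 = 81.69
D / 81.69 = 38900 / 81.69 = 476.2
d = 476.2^(1/0.76) = 476.2^1.3158 = 3338 m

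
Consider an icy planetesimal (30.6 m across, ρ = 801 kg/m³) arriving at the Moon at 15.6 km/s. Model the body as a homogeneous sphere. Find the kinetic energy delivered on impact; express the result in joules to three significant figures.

v = 15600 m/s.
Mass m = (π/6) ρ d³ = (π/6) × 801 × (30.6)³ = 1.202 × 10^7 kg
E = ½ m v² = 0.5 × 1.202 × 10^7 × (15600)² = 1.463 × 10^15 J

E ≈ 1.46 × 10^15 J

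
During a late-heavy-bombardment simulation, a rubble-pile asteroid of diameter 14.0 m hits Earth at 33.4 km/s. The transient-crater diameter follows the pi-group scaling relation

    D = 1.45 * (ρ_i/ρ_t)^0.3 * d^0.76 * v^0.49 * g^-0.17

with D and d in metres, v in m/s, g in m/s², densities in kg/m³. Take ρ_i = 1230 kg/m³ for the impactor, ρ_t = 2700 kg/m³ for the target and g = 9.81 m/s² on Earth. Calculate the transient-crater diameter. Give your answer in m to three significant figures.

D ≈ 951 m

In SI units: v = 33400 m/s.
(ρ_i/ρ_t)^0.3 = (1230/2700)^0.3 = 0.7899
d^0.76 = 14^0.76 = 7.431
v^0.49 = 33400^0.49 = 164.7
g^-0.17 = 9.81^-0.17 = 0.6783
D = 1.45 × 0.7899 × 7.431 × 164.7 × 0.6783 = 950.8 m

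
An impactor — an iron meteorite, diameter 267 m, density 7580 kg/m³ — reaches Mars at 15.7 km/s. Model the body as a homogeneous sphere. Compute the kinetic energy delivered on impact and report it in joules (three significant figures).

E ≈ 9.31 × 10^18 J

v = 15700 m/s.
Mass m = (π/6) ρ d³ = (π/6) × 7580 × (267)³ = 7.554 × 10^10 kg
E = ½ m v² = 0.5 × 7.554 × 10^10 × (15700)² = 9.310 × 10^18 J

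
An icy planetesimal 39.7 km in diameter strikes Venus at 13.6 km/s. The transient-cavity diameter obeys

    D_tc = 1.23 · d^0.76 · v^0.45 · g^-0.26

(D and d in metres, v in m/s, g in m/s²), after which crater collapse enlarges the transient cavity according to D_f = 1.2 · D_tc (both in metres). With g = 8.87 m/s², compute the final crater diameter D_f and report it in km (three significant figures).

In SI: d = 39700 m, v = 13600 m/s.
d^0.76 = 39700^0.76 = 3127
v^0.45 = 13600^0.45 = 72.46
g^-0.26 = 8.87^-0.26 = 0.5669
D_tc = 1.23 × 3127 × 72.46 × 0.5669 = 1.580 × 10^5 m
D_f = 1.2 × 1.580 × 10^5 = 1.896 × 10^5 m
     = 189.6 km

D_f ≈ 190 km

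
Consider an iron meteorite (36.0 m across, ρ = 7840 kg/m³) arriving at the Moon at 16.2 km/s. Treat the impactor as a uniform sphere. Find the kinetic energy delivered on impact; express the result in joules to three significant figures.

E ≈ 2.51 × 10^16 J

v = 16200 m/s.
Mass m = (π/6) ρ d³ = (π/6) × 7840 × (36)³ = 1.915 × 10^8 kg
E = ½ m v² = 0.5 × 1.915 × 10^8 × (16200)² = 2.513 × 10^16 J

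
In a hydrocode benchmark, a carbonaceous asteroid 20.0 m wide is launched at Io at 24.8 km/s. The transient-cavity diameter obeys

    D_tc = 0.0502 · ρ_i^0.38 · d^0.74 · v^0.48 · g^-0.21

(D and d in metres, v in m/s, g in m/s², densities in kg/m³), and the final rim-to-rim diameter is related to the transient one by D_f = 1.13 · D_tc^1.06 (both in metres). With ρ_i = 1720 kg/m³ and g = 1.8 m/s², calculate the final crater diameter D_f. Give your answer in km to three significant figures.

D_f ≈ 1.51 km

v = 24800 m/s.
ρ_i^0.38 = 1720^0.38 = 16.96
d^0.74 = 20^0.74 = 9.178
v^0.48 = 24800^0.48 = 128.6
g^-0.21 = 1.8^-0.21 = 0.8839
D_tc = 0.0502 × 16.96 × 9.178 × 128.6 × 0.8839 = 888.2 m
D_f = 1.13 × (888.2)^1.06 = 1508 m
     = 1.508 km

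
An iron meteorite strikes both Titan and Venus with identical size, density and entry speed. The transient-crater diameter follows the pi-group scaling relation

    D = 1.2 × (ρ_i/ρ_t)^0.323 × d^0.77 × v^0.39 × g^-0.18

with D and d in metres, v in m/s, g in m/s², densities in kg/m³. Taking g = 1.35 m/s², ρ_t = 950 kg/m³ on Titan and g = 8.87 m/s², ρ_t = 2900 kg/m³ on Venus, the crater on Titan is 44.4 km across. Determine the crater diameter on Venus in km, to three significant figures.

The impactor-only factors (d, v, ρ_i) cancel in the ratio, leaving D_Venus/D_Titan = (g_Venus/g_Titan)^-0.18 · (ρ_t,Titan/ρ_t,Venus)^0.323.
(8.87/1.35)^-0.18 = 6.570^-0.18 = 0.7126
(950/2900)^0.323 = 0.3276^0.323 = 0.6974
Ratio = 0.7126 × 0.6974 = 0.4970
D_Venus = 0.4970 × 44.4 km = 22.1 km

D ≈ 22.1 km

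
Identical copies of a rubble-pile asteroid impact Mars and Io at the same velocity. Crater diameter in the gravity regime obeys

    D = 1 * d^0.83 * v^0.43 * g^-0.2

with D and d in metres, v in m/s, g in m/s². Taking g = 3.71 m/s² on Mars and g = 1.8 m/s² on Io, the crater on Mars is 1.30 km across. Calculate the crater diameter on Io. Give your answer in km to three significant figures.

All impactor-dependent factors cancel in the ratio, leaving D_Io/D_Mars = (g_Io/g_Mars)^-0.2.
(1.8/3.71)^-0.2 = 0.4852^-0.2 = 1.156
D_Io = 1.156 × 1.30 km = 1.50 km

D ≈ 1.50 km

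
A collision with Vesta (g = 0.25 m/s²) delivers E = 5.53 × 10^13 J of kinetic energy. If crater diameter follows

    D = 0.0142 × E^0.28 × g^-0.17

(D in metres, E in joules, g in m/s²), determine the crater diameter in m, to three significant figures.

E^0.28 = (5.53 × 10^13)^0.28 = 7.046 × 10^3
g^-0.17 = 0.25^-0.17 = 1.266
D = 0.0142 × 7.046 × 10^3 × 1.266 = 126.7 m

D ≈ 127 m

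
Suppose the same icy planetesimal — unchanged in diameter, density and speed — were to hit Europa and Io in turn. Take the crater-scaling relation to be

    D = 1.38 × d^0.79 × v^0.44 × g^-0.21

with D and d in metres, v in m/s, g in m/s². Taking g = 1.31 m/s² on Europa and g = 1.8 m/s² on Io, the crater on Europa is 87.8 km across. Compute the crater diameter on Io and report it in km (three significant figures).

All impactor-dependent factors cancel in the ratio, leaving D_Io/D_Europa = (g_Io/g_Europa)^-0.21.
(1.8/1.31)^-0.21 = 1.374^-0.21 = 0.9355
D_Io = 0.9355 × 87.8 km = 82.1 km

D ≈ 82.1 km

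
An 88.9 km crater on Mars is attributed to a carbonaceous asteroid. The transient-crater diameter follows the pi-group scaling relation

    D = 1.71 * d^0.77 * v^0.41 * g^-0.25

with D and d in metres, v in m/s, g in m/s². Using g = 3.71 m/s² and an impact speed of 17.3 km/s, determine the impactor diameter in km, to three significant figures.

Rearranging for d: d = [D / (1.71 · 17300^0.41 · 3.71^-0.25)]^(1/0.77).
D = 88900 m.
17300^0.41 = 54.65
3.71^-0.25 = 0.7205
Denominator = 1.71 × 54.65 × 0.7205 = 67.33
D / 67.33 = 88900 / 67.33 = 1320
d = 1320^(1/0.77) = 1320^1.2987 = 11290 m

d ≈ 11.3 km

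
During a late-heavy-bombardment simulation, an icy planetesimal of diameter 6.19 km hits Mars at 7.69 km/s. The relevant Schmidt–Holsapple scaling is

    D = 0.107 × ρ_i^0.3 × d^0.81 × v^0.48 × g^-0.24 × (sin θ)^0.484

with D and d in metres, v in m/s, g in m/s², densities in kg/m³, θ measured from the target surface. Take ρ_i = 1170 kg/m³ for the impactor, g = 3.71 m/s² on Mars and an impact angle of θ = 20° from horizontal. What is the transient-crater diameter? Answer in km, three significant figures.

D ≈ 33.4 km

In SI units: d = 6190 m, v = 7690 m/s.
ρ_i^0.3 = 1170^0.3 = 8.326
d^0.81 = 6190^0.81 = 1178
v^0.48 = 7690^0.48 = 73.32
g^-0.24 = 3.71^-0.24 = 0.7300
(sin 20°)^0.484 = 0.3420^0.484 = 0.5949
D = 0.107 × 8.326 × 1178 × 73.32 × 0.7300 × 0.5949 = 33416 m
   = 33.42 km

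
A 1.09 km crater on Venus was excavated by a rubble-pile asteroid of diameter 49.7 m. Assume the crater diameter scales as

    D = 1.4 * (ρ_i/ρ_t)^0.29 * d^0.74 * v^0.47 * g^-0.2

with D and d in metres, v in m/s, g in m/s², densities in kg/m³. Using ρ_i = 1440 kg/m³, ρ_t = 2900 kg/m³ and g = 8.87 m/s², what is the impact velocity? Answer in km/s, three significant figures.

v ≈ 11.8 km/s

Rearranging for v: v = [D / (1.4 · (1440/2900)^0.29 · 49.7^0.74 · 8.87^-0.2)]^(1/0.47).
D = 1090 m.
(1440/2900)^0.29 = 0.8163
49.7^0.74 = 18.00
8.87^-0.2 = 0.6463
Denominator = 1.4 × 0.8163 × 18.00 × 0.6463 = 13.29
D / 13.29 = 1090 / 13.29 = 82.02
v = 82.02^(1/0.47) = 82.02^2.1277 = 11810 m/s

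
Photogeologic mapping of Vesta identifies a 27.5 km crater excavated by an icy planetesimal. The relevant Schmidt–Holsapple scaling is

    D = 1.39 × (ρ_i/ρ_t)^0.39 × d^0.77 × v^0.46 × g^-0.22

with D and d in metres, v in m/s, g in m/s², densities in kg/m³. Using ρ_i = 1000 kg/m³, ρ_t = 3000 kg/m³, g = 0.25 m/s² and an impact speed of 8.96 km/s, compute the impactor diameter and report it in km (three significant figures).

d ≈ 1.94 km

Rearranging for d: d = [D / (1.39 · (1000/3000)^0.39 · 8960^0.46 · 0.25^-0.22)]^(1/0.77).
D = 27500 m.
(1000/3000)^0.39 = 0.6515
8960^0.46 = 65.78
0.25^-0.22 = 1.357
Denominator = 1.39 × 0.6515 × 65.78 × 1.357 = 80.84
D / 80.84 = 27500 / 80.84 = 340.2
d = 340.2^(1/0.77) = 340.2^1.2987 = 1941 m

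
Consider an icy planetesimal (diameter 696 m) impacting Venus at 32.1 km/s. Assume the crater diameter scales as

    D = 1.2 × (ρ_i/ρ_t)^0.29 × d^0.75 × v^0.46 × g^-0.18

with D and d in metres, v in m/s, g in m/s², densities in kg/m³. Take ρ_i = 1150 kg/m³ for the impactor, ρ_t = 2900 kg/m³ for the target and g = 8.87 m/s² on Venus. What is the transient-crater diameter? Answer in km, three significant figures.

In SI units: v = 32100 m/s.
(ρ_i/ρ_t)^0.29 = (1150/2900)^0.29 = 0.7647
d^0.75 = 696^0.75 = 135.5
v^0.46 = 32100^0.46 = 118.3
g^-0.18 = 8.87^-0.18 = 0.6751
D = 1.2 × 0.7647 × 135.5 × 118.3 × 0.6751 = 9930 m
   = 9.930 km

D ≈ 9.93 km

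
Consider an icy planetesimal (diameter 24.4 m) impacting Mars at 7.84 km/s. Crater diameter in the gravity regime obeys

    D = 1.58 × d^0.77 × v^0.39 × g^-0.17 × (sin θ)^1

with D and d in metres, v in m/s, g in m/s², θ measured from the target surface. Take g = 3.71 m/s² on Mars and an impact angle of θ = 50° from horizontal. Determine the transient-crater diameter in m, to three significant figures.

D ≈ 374 m

In SI units: v = 7840 m/s.
d^0.77 = 24.4^0.77 = 11.70
v^0.39 = 7840^0.39 = 33.02
g^-0.17 = 3.71^-0.17 = 0.8002
(sin 50°)^1 = 0.7660^1 = 0.7660
D = 1.58 × 11.70 × 33.02 × 0.8002 × 0.7660 = 374.2 m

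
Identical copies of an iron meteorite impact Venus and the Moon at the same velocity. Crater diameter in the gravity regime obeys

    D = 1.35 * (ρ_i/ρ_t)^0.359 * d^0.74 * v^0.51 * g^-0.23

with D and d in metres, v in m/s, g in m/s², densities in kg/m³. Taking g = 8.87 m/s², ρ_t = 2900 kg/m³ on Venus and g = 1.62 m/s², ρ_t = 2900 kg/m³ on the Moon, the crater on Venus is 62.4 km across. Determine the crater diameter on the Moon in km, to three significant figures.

D ≈ 92.3 km

The impactor-only factors (d, v, ρ_i) cancel in the ratio, leaving D_Moon/D_Venus = (g_Moon/g_Venus)^-0.23 · (ρ_t,Venus/ρ_t,Moon)^0.359.
(1.62/8.87)^-0.23 = 0.1826^-0.23 = 1.479
(2900/2900)^0.359 = 1.000^0.359 = 1.000
Ratio = 1.479 × 1.000 = 1.479
D_Moon = 1.479 × 62.4 km = 92.3 km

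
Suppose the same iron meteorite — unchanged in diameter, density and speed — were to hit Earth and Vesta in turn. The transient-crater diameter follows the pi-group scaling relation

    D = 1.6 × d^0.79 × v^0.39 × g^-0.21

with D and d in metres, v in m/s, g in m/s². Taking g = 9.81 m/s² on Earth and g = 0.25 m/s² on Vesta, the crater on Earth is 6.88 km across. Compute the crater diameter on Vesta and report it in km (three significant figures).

All impactor-dependent factors cancel in the ratio, leaving D_Vesta/D_Earth = (g_Vesta/g_Earth)^-0.21.
(0.25/9.81)^-0.21 = 0.02548^-0.21 = 2.161
D_Vesta = 2.161 × 6.88 km = 14.9 km

D ≈ 14.9 km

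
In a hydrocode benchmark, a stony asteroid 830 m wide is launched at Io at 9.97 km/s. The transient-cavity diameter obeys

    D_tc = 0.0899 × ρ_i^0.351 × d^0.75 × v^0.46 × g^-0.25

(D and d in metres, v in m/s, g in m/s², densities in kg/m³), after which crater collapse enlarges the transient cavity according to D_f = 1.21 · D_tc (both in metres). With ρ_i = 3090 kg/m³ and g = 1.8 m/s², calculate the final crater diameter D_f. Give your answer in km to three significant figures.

v = 9970 m/s.
ρ_i^0.351 = 3090^0.351 = 16.79
d^0.75 = 830^0.75 = 154.6
v^0.46 = 9970^0.46 = 69.09
g^-0.25 = 1.8^-0.25 = 0.8633
D_tc = 0.0899 × 16.79 × 154.6 × 69.09 × 0.8633 = 13920 m
D_f = 1.21 × 13920 = 16843 m
     = 16.84 km

D_f ≈ 16.8 km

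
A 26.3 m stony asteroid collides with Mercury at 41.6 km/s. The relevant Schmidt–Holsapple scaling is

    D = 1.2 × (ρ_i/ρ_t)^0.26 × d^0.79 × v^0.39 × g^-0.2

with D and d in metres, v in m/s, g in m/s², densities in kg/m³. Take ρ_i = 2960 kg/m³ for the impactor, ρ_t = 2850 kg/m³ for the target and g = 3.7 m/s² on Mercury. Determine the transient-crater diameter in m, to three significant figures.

In SI units: v = 41600 m/s.
(ρ_i/ρ_t)^0.26 = (2960/2850)^0.26 = 1.010
d^0.79 = 26.3^0.79 = 13.24
v^0.39 = 41600^0.39 = 63.31
g^-0.2 = 3.7^-0.2 = 0.7698
D = 1.2 × 1.010 × 13.24 × 63.31 × 0.7698 = 782.1 m

D ≈ 782 m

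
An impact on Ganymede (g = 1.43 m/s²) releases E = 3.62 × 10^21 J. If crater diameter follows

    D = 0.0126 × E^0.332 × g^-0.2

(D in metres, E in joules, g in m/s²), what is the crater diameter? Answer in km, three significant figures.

D ≈ 169 km

E^0.332 = (3.62 × 10^21)^0.332 = 1.437 × 10^7
g^-0.2 = 1.43^-0.2 = 0.9310
D = 0.0126 × 1.437 × 10^7 × 0.9310 = 1.686 × 10^5 m
   = 168.6 km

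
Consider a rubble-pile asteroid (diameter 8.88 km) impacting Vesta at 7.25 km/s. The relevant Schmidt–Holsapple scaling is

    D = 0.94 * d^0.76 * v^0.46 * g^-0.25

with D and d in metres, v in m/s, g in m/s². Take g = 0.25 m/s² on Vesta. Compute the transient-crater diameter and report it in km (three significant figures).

In SI units: d = 8880 m, v = 7250 m/s.
d^0.76 = 8880^0.76 = 1002
v^0.46 = 7250^0.46 = 59.67
g^-0.25 = 0.25^-0.25 = 1.414
D = 0.94 × 1002 × 59.67 × 1.414 = 79470 m
   = 79.47 km

D ≈ 79.5 km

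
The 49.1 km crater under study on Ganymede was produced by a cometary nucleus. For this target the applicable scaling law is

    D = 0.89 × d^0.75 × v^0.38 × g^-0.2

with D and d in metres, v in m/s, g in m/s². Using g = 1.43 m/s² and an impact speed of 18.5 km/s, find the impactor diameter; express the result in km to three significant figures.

d ≈ 15.9 km

Rearranging for d: d = [D / (0.89 · 18500^0.38 · 1.43^-0.2)]^(1/0.75).
D = 49100 m.
18500^0.38 = 41.83
1.43^-0.2 = 0.9310
Denominator = 0.89 × 41.83 × 0.9310 = 34.66
D / 34.66 = 49100 / 34.66 = 1417
d = 1417^(1/0.75) = 1417^1.3333 = 15912 m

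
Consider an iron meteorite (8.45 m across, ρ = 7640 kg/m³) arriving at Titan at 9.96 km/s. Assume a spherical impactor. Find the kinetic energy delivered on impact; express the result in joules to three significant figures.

v = 9960 m/s.
Mass m = (π/6) ρ d³ = (π/6) × 7640 × (8.45)³ = 2.414 × 10^6 kg
E = ½ m v² = 0.5 × 2.414 × 10^6 × (9960)² = 1.197 × 10^14 J

E ≈ 1.20 × 10^14 J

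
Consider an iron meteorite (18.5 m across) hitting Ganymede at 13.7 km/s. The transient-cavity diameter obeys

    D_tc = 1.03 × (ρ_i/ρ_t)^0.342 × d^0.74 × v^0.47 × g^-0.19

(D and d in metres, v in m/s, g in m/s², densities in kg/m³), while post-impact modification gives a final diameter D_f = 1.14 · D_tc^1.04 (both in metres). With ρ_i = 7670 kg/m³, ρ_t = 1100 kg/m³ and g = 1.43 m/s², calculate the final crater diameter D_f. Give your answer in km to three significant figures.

D_f ≈ 2.17 km

v = 13700 m/s.
(ρ_i/ρ_t)^0.342 = (7670/1100)^0.342 = 1.943
d^0.74 = 18.5^0.74 = 8.664
v^0.47 = 13700^0.47 = 87.95
g^-0.19 = 1.43^-0.19 = 0.9343
D_tc = 1.03 × 1.943 × 8.664 × 87.95 × 0.9343 = 1425 m
D_f = 1.14 × (1425)^1.04 = 2172 m
     = 2.172 km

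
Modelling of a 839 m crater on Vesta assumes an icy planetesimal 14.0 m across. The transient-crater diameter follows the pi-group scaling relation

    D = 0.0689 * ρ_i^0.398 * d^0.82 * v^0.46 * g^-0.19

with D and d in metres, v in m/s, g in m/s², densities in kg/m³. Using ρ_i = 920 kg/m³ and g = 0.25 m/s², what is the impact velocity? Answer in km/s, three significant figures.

Rearranging for v: v = [D / (0.0689 · 920^0.398 · 14^0.82 · 0.25^-0.19)]^(1/0.46).
920^0.398 = 15.12
14^0.82 = 8.706
0.25^-0.19 = 1.301
Denominator = 0.0689 × 15.12 × 8.706 × 1.301 = 11.80
D / 11.80 = 839 / 11.80 = 71.10
v = 71.10^(1/0.46) = 71.10^2.1739 = 10612 m/s

v ≈ 10.6 km/s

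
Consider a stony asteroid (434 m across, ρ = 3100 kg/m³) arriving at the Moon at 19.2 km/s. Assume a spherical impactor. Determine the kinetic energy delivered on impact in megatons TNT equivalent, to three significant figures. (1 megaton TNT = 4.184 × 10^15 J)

E ≈ 5850 Mt TNT

v = 19200 m/s.
Mass m = (π/6) ρ d³ = (π/6) × 3100 × (434)³ = 1.327 × 10^11 kg
E = ½ m v² = 0.5 × 1.327 × 10^11 × (19200)² = 2.446 × 10^19 J
   = 2.446 × 10^19 / 4.184×10^15 = 5846 Mt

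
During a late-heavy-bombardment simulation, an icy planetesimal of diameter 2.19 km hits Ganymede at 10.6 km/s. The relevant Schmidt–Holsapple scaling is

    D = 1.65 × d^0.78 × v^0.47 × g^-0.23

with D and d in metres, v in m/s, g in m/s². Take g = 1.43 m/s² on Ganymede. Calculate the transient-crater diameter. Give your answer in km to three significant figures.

In SI units: d = 2190 m, v = 10600 m/s.
d^0.78 = 2190^0.78 = 403.2
v^0.47 = 10600^0.47 = 77.96
g^-0.23 = 1.43^-0.23 = 0.9210
D = 1.65 × 403.2 × 77.96 × 0.9210 = 47768 m
   = 47.77 km

D ≈ 47.8 km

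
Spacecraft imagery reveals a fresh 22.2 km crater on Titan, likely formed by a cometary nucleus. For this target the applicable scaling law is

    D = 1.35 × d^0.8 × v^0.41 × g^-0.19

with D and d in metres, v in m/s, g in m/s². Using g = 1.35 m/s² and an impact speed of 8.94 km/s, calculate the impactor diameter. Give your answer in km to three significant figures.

d ≈ 1.89 km

Rearranging for d: d = [D / (1.35 · 8940^0.41 · 1.35^-0.19)]^(1/0.8).
D = 22200 m.
8940^0.41 = 41.69
1.35^-0.19 = 0.9446
Denominator = 1.35 × 41.69 × 0.9446 = 53.16
D / 53.16 = 22200 / 53.16 = 417.6
d = 417.6^(1/0.8) = 417.6^1.25 = 1888 m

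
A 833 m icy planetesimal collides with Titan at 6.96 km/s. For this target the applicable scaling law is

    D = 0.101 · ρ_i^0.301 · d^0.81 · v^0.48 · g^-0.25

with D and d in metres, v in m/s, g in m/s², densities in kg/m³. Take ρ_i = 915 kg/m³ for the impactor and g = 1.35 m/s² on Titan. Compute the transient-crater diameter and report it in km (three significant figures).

In SI units: v = 6960 m/s.
ρ_i^0.301 = 915^0.301 = 7.787
d^0.81 = 833^0.81 = 232.1
v^0.48 = 6960^0.48 = 69.90
g^-0.25 = 1.35^-0.25 = 0.9277
D = 0.101 × 7.787 × 232.1 × 69.90 × 0.9277 = 11837 m
   = 11.84 km

D ≈ 11.8 km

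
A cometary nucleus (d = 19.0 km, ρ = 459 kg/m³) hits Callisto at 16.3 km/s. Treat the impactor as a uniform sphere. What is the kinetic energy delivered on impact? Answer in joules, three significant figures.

d = 19000 m; v = 16300 m/s.
Mass m = (π/6) ρ d³ = (π/6) × 459 × (19000)³ = 1.648 × 10^15 kg
E = ½ m v² = 0.5 × 1.648 × 10^15 × (16300)² = 2.189 × 10^23 J

E ≈ 2.19 × 10^23 J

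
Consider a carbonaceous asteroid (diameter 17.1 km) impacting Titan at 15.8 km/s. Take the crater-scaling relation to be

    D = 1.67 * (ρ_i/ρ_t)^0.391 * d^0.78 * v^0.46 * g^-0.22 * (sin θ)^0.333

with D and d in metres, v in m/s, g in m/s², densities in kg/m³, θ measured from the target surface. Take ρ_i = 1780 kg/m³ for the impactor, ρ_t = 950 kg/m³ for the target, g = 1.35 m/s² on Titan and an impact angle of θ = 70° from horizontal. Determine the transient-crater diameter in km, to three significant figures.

D ≈ 335 km

In SI units: d = 17100 m, v = 15800 m/s.
(ρ_i/ρ_t)^0.391 = (1780/950)^0.391 = 1.278
d^0.78 = 17100^0.78 = 2003
v^0.46 = 15800^0.46 = 85.39
g^-0.22 = 1.35^-0.22 = 0.9361
(sin 70°)^0.333 = 0.9397^0.333 = 0.9795
D = 1.67 × 1.278 × 2003 × 85.39 × 0.9361 × 0.9795 = 3.347 × 10^5 m
   = 334.7 km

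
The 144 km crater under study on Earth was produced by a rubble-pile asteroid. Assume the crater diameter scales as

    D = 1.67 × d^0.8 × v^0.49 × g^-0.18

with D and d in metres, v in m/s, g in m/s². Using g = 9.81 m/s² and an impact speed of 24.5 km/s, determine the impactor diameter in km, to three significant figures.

Rearranging for d: d = [D / (1.67 · 24500^0.49 · 9.81^-0.18)]^(1/0.8).
D = 144000 m.
24500^0.49 = 141.5
9.81^-0.18 = 0.6630
Denominator = 1.67 × 141.5 × 0.6630 = 156.7
D / 156.7 = 144000 / 156.7 = 919.0
d = 919.0^(1/0.8) = 919.0^1.25 = 5060 m

d ≈ 5.06 km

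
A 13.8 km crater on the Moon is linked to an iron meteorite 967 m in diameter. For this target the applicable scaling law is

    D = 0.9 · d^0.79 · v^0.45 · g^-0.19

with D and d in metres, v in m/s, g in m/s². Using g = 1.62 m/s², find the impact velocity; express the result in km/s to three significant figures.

v ≈ 14.1 km/s

Rearranging for v: v = [D / (0.9 · 967^0.79 · 1.62^-0.19)]^(1/0.45).
D = 13800 m.
967^0.79 = 228.3
1.62^-0.19 = 0.9124
Denominator = 0.9 × 228.3 × 0.9124 = 187.5
D / 187.5 = 13800 / 187.5 = 73.60
v = 73.60^(1/0.45) = 73.60^2.2222 = 14079 m/s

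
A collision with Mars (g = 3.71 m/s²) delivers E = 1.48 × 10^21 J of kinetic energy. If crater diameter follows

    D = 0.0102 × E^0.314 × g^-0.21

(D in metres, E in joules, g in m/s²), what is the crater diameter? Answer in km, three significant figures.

D ≈ 34.4 km

E^0.314 = (1.48 × 10^21)^0.314 = 4.441 × 10^6
g^-0.21 = 3.71^-0.21 = 0.7593
D = 0.0102 × 4.441 × 10^6 × 0.7593 = 34395 m
   = 34.39 km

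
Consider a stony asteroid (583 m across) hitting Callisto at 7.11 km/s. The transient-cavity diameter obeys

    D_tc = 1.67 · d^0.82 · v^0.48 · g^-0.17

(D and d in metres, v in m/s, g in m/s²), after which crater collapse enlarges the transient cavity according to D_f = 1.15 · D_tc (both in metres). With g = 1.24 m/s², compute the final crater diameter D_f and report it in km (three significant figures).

D_f ≈ 24.2 km

v = 7110 m/s.
d^0.82 = 583^0.82 = 185.3
v^0.48 = 7110^0.48 = 70.62
g^-0.17 = 1.24^-0.17 = 0.9641
D_tc = 1.67 × 185.3 × 70.62 × 0.9641 = 21070 m
D_f = 1.15 × 21070 = 24230 m
     = 24.23 km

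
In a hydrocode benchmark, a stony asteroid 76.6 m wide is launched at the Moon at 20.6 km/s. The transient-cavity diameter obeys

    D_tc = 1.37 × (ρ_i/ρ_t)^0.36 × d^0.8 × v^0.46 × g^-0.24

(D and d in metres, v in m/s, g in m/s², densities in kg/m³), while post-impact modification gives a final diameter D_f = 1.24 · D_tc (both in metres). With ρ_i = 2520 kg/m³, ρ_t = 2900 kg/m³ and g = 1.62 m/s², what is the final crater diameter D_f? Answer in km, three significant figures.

D_f ≈ 4.46 km

v = 20600 m/s.
(ρ_i/ρ_t)^0.36 = (2520/2900)^0.36 = 0.9507
d^0.8 = 76.6^0.8 = 32.16
v^0.46 = 20600^0.46 = 96.47
g^-0.24 = 1.62^-0.24 = 0.8907
D_tc = 1.37 × 0.9507 × 32.16 × 96.47 × 0.8907 = 3599 m
D_f = 1.24 × 3599 = 4463 m
     = 4.463 km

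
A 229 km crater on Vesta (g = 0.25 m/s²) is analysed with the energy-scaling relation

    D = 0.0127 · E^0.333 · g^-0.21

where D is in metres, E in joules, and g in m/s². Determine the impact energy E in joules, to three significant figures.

Rearranging: E = [D / (0.0127 · g^-0.21)]^(1/0.333).
D = 229000 m.
g^-0.21 = 0.25^-0.21 = 1.338
D / (0.0127 × 1.338) = 229000 / (0.01699) = 1.348 × 10^7
E = (1.348 × 10^7)^3.003 = 2.573 × 10^21 J

E ≈ 2.57 × 10^21 J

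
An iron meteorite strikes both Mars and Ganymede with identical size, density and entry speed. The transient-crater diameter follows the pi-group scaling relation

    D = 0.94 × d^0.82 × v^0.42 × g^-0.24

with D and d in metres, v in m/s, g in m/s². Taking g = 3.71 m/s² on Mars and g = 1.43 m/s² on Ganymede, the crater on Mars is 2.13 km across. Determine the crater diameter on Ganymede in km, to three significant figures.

All impactor-dependent factors cancel in the ratio, leaving D_Ganymede/D_Mars = (g_Ganymede/g_Mars)^-0.24.
(1.43/3.71)^-0.24 = 0.3854^-0.24 = 1.257
D_Ganymede = 1.257 × 2.13 km = 2.68 km

D ≈ 2.68 km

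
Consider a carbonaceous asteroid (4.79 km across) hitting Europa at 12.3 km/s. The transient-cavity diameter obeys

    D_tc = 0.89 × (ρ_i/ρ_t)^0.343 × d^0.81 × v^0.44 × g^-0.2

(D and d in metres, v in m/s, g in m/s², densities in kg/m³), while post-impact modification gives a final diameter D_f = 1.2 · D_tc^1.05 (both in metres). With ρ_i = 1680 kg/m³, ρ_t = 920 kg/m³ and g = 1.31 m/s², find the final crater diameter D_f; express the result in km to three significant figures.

D_f ≈ 130 km

In SI: d = 4790 m, v = 12300 m/s.
(ρ_i/ρ_t)^0.343 = (1680/920)^0.343 = 1.229
d^0.81 = 4790^0.81 = 957.4
v^0.44 = 12300^0.44 = 63.03
g^-0.2 = 1.31^-0.2 = 0.9474
D_tc = 0.89 × 1.229 × 957.4 × 63.03 × 0.9474 = 62530 m
D_f = 1.2 × (62530)^1.05 = 1.303 × 10^5 m
     = 130.3 km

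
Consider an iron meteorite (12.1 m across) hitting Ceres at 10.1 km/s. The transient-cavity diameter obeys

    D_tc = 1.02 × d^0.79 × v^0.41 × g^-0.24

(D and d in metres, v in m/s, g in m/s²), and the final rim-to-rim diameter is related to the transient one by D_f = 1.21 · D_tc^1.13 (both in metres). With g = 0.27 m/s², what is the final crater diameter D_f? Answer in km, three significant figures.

v = 10100 m/s.
d^0.79 = 12.1^0.79 = 7.168
v^0.41 = 10100^0.41 = 43.83
g^-0.24 = 0.27^-0.24 = 1.369
D_tc = 1.02 × 7.168 × 43.83 × 1.369 = 438.7 m
D_f = 1.21 × (438.7)^1.13 = 1171 m
     = 1.171 km

D_f ≈ 1.17 km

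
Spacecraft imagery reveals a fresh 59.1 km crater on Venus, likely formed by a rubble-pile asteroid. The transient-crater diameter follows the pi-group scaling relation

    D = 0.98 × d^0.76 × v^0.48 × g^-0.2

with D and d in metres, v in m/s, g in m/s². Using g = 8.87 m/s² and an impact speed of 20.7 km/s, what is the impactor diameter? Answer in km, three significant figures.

d ≈ 6.51 km

Rearranging for d: d = [D / (0.98 · 20700^0.48 · 8.87^-0.2)]^(1/0.76).
D = 59100 m.
20700^0.48 = 117.9
8.87^-0.2 = 0.6463
Denominator = 0.98 × 117.9 × 0.6463 = 74.67
D / 74.67 = 59100 / 74.67 = 791.5
d = 791.5^(1/0.76) = 791.5^1.3158 = 6513 m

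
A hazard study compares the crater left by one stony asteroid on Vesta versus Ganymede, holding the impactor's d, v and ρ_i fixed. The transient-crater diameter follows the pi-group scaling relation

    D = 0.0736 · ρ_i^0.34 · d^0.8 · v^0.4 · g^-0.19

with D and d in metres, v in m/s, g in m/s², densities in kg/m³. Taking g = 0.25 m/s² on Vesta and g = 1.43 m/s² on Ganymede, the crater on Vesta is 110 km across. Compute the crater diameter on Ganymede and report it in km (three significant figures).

All impactor-dependent factors cancel in the ratio, leaving D_Ganymede/D_Vesta = (g_Ganymede/g_Vesta)^-0.19.
(1.43/0.25)^-0.19 = 5.720^-0.19 = 0.7180
D_Ganymede = 0.7180 × 110 km = 79.0 km

D ≈ 79.0 km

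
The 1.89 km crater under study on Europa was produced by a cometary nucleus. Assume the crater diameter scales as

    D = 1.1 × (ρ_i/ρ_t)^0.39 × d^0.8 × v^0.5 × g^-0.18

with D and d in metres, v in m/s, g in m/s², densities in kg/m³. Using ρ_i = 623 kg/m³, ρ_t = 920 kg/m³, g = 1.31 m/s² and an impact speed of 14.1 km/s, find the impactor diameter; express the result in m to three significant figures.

d ≈ 36.3 m

Rearranging for d: d = [D / (1.1 · (623/920)^0.39 · 14100^0.5 · 1.31^-0.18)]^(1/0.8).
D = 1890 m.
(623/920)^0.39 = 0.8590
14100^0.5 = 118.7
1.31^-0.18 = 0.9526
Denominator = 1.1 × 0.8590 × 118.7 × 0.9526 = 106.8
D / 106.8 = 1890 / 106.8 = 17.70
d = 17.70^(1/0.8) = 17.70^1.25 = 36.31 m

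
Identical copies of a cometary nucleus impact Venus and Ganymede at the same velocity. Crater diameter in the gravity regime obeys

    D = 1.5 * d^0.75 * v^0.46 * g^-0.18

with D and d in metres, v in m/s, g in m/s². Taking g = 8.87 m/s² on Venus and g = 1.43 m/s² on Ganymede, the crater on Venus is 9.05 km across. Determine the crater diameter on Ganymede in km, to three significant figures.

All impactor-dependent factors cancel in the ratio, leaving D_Ganymede/D_Venus = (g_Ganymede/g_Venus)^-0.18.
(1.43/8.87)^-0.18 = 0.1612^-0.18 = 1.389
D_Ganymede = 1.389 × 9.05 km = 12.6 km

D ≈ 12.6 km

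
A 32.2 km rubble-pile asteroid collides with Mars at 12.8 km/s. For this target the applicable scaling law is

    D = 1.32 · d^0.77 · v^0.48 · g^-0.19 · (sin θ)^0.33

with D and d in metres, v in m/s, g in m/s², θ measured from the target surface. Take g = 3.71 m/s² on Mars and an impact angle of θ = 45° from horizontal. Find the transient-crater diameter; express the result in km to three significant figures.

In SI units: d = 32200 m, v = 12800 m/s.
d^0.77 = 32200^0.77 = 2958
v^0.48 = 12800^0.48 = 93.64
g^-0.19 = 3.71^-0.19 = 0.7795
(sin 45°)^0.33 = 0.7071^0.33 = 0.8919
D = 1.32 × 2958 × 93.64 × 0.7795 × 0.8919 = 2.542 × 10^5 m
   = 254.2 km

D ≈ 254 km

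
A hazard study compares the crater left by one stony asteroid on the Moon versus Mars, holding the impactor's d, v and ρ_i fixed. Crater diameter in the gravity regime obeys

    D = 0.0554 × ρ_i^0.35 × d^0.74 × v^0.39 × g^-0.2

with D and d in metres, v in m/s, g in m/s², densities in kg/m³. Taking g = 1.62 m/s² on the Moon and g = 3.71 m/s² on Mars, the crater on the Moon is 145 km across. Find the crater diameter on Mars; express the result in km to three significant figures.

D ≈ 123 km

All impactor-dependent factors cancel in the ratio, leaving D_Mars/D_Moon = (g_Mars/g_Moon)^-0.2.
(3.71/1.62)^-0.2 = 2.290^-0.2 = 0.8473
D_Mars = 0.8473 × 145 km = 123 km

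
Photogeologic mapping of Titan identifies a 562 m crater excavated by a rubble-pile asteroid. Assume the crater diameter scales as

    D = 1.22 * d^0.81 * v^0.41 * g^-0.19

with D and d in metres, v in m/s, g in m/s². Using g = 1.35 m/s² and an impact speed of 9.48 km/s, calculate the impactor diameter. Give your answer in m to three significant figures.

d ≈ 20.2 m

Rearranging for d: d = [D / (1.22 · 9480^0.41 · 1.35^-0.19)]^(1/0.81).
9480^0.41 = 42.71
1.35^-0.19 = 0.9446
Denominator = 1.22 × 42.71 × 0.9446 = 49.22
D / 49.22 = 562 / 49.22 = 11.42
d = 11.42^(1/0.81) = 11.42^1.2346 = 20.22 m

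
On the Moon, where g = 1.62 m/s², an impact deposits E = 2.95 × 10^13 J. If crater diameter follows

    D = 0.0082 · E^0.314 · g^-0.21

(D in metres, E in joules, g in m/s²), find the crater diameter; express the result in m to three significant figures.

D ≈ 126 m

E^0.314 = (2.95 × 10^13)^0.314 = 1.696 × 10^4
g^-0.21 = 1.62^-0.21 = 0.9037
D = 0.0082 × 1.696 × 10^4 × 0.9037 = 125.7 m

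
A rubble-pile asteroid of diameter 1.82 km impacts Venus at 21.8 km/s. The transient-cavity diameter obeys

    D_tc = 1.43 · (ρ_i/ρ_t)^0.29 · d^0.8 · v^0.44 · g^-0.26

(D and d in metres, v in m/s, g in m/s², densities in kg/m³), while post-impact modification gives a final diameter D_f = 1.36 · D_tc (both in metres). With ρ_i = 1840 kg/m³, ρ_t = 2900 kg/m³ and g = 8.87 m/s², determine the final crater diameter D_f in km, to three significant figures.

D_f ≈ 31.8 km

In SI: d = 1820 m, v = 21800 m/s.
(ρ_i/ρ_t)^0.29 = (1840/2900)^0.29 = 0.8764
d^0.8 = 1820^0.8 = 405.6
v^0.44 = 21800^0.44 = 81.08
g^-0.26 = 8.87^-0.26 = 0.5669
D_tc = 1.43 × 0.8764 × 405.6 × 81.08 × 0.5669 = 23360 m
D_f = 1.36 × 23360 = 31770 m
     = 31.77 km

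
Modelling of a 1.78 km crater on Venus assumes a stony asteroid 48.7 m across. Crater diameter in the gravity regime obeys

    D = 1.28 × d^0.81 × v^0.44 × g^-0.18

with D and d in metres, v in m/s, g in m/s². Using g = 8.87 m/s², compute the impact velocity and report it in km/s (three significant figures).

Rearranging for v: v = [D / (1.28 · 48.7^0.81 · 8.87^-0.18)]^(1/0.44).
D = 1780 m.
48.7^0.81 = 23.28
8.87^-0.18 = 0.6751
Denominator = 1.28 × 23.28 × 0.6751 = 20.12
D / 20.12 = 1780 / 20.12 = 88.47
v = 88.47^(1/0.44) = 88.47^2.2727 = 26576 m/s

v ≈ 26.6 km/s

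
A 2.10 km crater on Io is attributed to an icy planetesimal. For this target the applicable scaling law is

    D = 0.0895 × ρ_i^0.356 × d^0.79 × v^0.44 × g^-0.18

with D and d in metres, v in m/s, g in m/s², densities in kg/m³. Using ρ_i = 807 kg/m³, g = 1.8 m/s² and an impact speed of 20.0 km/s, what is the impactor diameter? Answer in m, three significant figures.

Rearranging for d: d = [D / (0.0895 · 807^0.356 · 20000^0.44 · 1.8^-0.18)]^(1/0.79).
D = 2100 m.
807^0.356 = 10.84
20000^0.44 = 78.06
1.8^-0.18 = 0.8996
Denominator = 0.0895 × 10.84 × 78.06 × 0.8996 = 68.13
D / 68.13 = 2100 / 68.13 = 30.82
d = 30.82^(1/0.79) = 30.82^1.2658 = 76.66 m

d ≈ 76.7 m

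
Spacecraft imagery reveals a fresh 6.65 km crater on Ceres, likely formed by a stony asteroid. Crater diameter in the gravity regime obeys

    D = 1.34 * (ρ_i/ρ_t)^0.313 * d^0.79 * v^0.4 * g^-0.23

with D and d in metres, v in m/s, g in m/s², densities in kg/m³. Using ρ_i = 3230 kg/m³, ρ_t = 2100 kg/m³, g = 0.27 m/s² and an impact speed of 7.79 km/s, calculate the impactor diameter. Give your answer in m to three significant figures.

Rearranging for d: d = [D / (1.34 · (3230/2100)^0.313 · 7790^0.4 · 0.27^-0.23)]^(1/0.79).
D = 6650 m.
(3230/2100)^0.313 = 1.144
7790^0.4 = 36.03
0.27^-0.23 = 1.351
Denominator = 1.34 × 1.144 × 36.03 × 1.351 = 74.62
D / 74.62 = 6650 / 74.62 = 89.12
d = 89.12^(1/0.79) = 89.12^1.2658 = 294.0 m

d ≈ 294 m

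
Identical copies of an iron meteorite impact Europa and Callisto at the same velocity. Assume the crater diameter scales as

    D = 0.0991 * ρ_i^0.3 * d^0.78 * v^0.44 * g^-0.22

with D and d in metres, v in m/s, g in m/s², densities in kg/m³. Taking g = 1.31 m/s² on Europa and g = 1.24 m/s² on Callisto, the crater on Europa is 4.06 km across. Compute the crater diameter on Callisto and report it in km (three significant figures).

All impactor-dependent factors cancel in the ratio, leaving D_Callisto/D_Europa = (g_Callisto/g_Europa)^-0.22.
(1.24/1.31)^-0.22 = 0.9466^-0.22 = 1.012
D_Callisto = 1.012 × 4.06 km = 4.11 km

D ≈ 4.11 km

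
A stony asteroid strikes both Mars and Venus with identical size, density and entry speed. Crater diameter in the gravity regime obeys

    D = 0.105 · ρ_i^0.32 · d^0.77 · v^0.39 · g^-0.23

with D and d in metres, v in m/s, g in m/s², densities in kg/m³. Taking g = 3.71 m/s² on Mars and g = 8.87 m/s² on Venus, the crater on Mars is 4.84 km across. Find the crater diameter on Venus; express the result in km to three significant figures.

All impactor-dependent factors cancel in the ratio, leaving D_Venus/D_Mars = (g_Venus/g_Mars)^-0.23.
(8.87/3.71)^-0.23 = 2.391^-0.23 = 0.8183
D_Venus = 0.8183 × 4.84 km = 3.96 km

D ≈ 3.96 km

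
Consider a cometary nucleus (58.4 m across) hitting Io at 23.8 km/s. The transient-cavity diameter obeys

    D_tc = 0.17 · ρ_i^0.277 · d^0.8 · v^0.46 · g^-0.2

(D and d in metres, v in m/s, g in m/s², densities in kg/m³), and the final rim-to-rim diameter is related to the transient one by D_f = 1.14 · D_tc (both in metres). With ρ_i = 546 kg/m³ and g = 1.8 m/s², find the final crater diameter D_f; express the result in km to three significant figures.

v = 23800 m/s.
ρ_i^0.277 = 546^0.277 = 5.731
d^0.8 = 58.4^0.8 = 25.89
v^0.46 = 23800^0.46 = 103.1
g^-0.2 = 1.8^-0.2 = 0.8891
D_tc = 0.17 × 5.731 × 25.89 × 103.1 × 0.8891 = 2312 m
D_f = 1.14 × 2312 = 2636 m
     = 2.636 km

D_f ≈ 2.64 km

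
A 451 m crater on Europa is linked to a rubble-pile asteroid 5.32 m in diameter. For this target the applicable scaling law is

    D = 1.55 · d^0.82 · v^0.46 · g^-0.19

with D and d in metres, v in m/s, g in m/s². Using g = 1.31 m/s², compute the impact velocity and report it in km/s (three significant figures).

v ≈ 12.9 km/s

Rearranging for v: v = [D / (1.55 · 5.32^0.82 · 1.31^-0.19)]^(1/0.46).
5.32^0.82 = 3.938
1.31^-0.19 = 0.9500
Denominator = 1.55 × 3.938 × 0.9500 = 5.799
D / 5.799 = 451 / 5.799 = 77.77
v = 77.77^(1/0.46) = 77.77^2.1739 = 12895 m/s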